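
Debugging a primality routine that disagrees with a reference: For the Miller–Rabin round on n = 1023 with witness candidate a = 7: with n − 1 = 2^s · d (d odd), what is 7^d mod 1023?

7

n − 1 = 1022 = 2^1 · 511, so s = 1 and d = 511.
Repeated squaring mod 1023: 7^1 ≡ 7, 7^2 ≡ 49, 7^4 ≡ 355, 7^8 ≡ 196, 7^16 ≡ 565, 7^32 ≡ 49, 7^64 ≡ 355, 7^128 ≡ 196, 7^256 ≡ 565.
511 = 256 + 128 + 64 + 32 + 16 + 8 + 4 + 2 + 1, so 7^511 ≡ 565·196·355·49·565·196·355·49·7 ≡ 7 (mod 1023).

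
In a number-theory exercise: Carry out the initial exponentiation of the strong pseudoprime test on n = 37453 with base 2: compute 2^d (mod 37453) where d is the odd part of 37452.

10304

n − 1 = 37452 = 2^2 · 9363, so s = 2 and d = 9363.
By repeated squaring, 2^9363 ≡ 10304 (mod 37453).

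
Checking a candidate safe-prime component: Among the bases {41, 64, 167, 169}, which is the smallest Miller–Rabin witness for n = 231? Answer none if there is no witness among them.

n − 1 = 230 = 2^1 · 115, so s = 1 and d = 115.
Base 41: x_0 = 41^115 mod 231 = 230. x_0 = 230 ≡ −1, so 41 is not a witness.
Base 64: x_0 = 64^115 mod 231 = 1. x_0 = 1, so 64 is not a witness.
Base 167: x_0 = 167^115 mod 231 = 230. x_0 = 230 ≡ −1, so 167 is not a witness.
Base 169: x_0 = 169^115 mod 231 = 1. x_0 = 1, so 169 is not a witness.
No listed base is a witness for 231.

none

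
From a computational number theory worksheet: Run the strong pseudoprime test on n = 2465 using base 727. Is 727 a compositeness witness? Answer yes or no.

no

n − 1 = 2464 = 2^5 · 77, so s = 5 and d = 77.
By repeated squaring, 727^77 ≡ 1322 (mod 2465).
x_0 = 727^77 mod 2465 = 1322.
x_0 is neither 1 nor 2464, so continue squaring.
x_1 = 1322^2 mod 2465 = 2464.
x_1 ≡ −1, so 727 is not a witness.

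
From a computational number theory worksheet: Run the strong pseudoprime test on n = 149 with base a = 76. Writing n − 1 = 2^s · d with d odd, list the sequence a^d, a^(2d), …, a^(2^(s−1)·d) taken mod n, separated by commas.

n − 1 = 148 = 2^2 · 37, so s = 2 and d = 37.
x_0 = 76^37 mod 149 = 148.
x_1 = 148^2 mod 149 = 1.

148, 1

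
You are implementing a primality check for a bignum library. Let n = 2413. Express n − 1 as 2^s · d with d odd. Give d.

Halving: 2412 → 1206 → 603; 603 is odd.
So 2412 = 2^2 · 603.

603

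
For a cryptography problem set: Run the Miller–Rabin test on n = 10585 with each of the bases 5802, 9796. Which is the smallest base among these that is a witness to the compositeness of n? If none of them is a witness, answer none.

9796

n − 1 = 10584 = 2^3 · 1323, so s = 3 and d = 1323.
Base 5802: x_0 = 5802^1323 mod 10585 = 1433. x_0 is neither 1 nor 10584, so continue squaring. x_1 = 1433^2 mod 10585 = 10584. x_1 ≡ −1, so 5802 is not a witness.
Base 9796: x_0 = 9796^1323 mod 10585 = 3336. x_0 is neither 1 nor 10584, so continue squaring. x_1 = 3336^2 mod 10585 = 4061. x_2 = 4061^2 mod 10585 = 291. Reached i = s−1 = 2 without hitting −1: 9796 is a Miller–Rabin witness and 10585 is composite.
The smallest witness among the given bases is 9796.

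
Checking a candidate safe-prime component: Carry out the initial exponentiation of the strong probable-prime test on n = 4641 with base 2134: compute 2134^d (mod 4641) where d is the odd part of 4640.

2134

n − 1 = 4640 = 2^5 · 145, so s = 5 and d = 145.
Repeated squaring mod 4641: 2134^1 ≡ 2134, 2134^2 ≡ 1135, 2134^4 ≡ 2668, 2134^8 ≡ 3571, 2134^16 ≡ 3214, 2134^32 ≡ 3571, 2134^64 ≡ 3214, 2134^128 ≡ 3571.
145 = 128 + 16 + 1, so 2134^145 ≡ 3571·3214·2134 ≡ 2134 (mod 4641).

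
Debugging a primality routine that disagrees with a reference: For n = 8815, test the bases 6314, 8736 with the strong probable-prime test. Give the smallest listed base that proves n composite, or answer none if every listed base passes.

6314

n − 1 = 8814 = 2^1 · 4407, so s = 1 and d = 4407.
Base 6314: x_0 = 6314^4407 mod 8815 = 2624. x_0 ∉ {1, 8814} and s = 1, so 6314 is a Miller–Rabin witness and 8815 is composite.
Base 8736: x_0 = 8736^4407 mod 8815 = 2966. x_0 ∉ {1, 8814} and s = 1, so 8736 is a Miller–Rabin witness and 8815 is composite.
The smallest witness among the given bases is 6314.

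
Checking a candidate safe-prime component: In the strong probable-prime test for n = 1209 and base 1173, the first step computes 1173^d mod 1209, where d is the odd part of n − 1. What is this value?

1173

n − 1 = 1208 = 2^3 · 151, so s = 3 and d = 151.
Repeated squaring mod 1209: 1173^1 ≡ 1173, 1173^2 ≡ 87, 1173^4 ≡ 315, 1173^8 ≡ 87, 1173^16 ≡ 315, 1173^32 ≡ 87, 1173^64 ≡ 315, 1173^128 ≡ 87.
151 = 128 + 16 + 4 + 2 + 1, so 1173^151 ≡ 87·315·315·87·1173 ≡ 1173 (mod 1209).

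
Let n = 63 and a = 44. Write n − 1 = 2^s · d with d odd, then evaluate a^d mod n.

44

n − 1 = 62 = 2^1 · 31, so s = 1 and d = 31.
Repeated squaring mod 63: 44^1 ≡ 44, 44^2 ≡ 46, 44^4 ≡ 37, 44^8 ≡ 46, 44^16 ≡ 37.
31 = 16 + 8 + 4 + 2 + 1, so 44^31 ≡ 37·46·37·46·44 ≡ 44 (mod 63).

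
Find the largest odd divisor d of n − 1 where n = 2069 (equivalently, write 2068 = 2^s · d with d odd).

Halving: 2068 → 1034 → 517; 517 is odd.
So 2068 = 2^2 · 517.

517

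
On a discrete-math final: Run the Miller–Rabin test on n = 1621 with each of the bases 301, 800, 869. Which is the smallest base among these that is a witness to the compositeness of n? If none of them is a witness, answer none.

n − 1 = 1620 = 2^2 · 405, so s = 2 and d = 405.
Base 301: x_0 = 301^405 mod 1621 = 166. x_0 is neither 1 nor 1620, so continue squaring. x_1 = 166^2 mod 1621 = 1620. x_1 ≡ −1, so 301 is not a witness.
Base 800: x_0 = 800^405 mod 1621 = 166. x_0 is neither 1 nor 1620, so continue squaring. x_1 = 166^2 mod 1621 = 1620. x_1 ≡ −1, so 800 is not a witness.
Base 869: x_0 = 869^405 mod 1621 = 166. x_0 is neither 1 nor 1620, so continue squaring. x_1 = 166^2 mod 1621 = 1620. x_1 ≡ −1, so 869 is not a witness.
No listed base is a witness for 1621.

none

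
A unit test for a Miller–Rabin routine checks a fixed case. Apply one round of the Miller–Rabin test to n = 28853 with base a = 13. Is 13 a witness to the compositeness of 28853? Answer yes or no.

n − 1 = 28852 = 2^2 · 7213, so s = 2 and d = 7213.
x_0 = 13^7213 mod 28853 = 4100.
x_0 is neither 1 nor 28852, so continue squaring.
x_1 = 4100^2 mod 28853 = 17554.
Reached i = s−1 = 1 without hitting −1: 13 is a Miller–Rabin witness and 28853 is composite.

yes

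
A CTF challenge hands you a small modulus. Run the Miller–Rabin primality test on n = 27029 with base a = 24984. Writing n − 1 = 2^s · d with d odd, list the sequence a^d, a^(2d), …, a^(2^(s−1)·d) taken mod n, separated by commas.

12271, 25911

n − 1 = 27028 = 2^2 · 6757, so s = 2 and d = 6757.
x_0 = 24984^6757 mod 27029 = 12271.
x_1 = 12271^2 mod 27029 = 25911.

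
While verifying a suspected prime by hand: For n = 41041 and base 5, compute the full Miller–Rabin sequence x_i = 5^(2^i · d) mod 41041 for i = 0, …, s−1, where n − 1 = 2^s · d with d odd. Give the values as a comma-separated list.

38303, 27182, 1, 1

n − 1 = 41040 = 2^4 · 2565, so s = 4 and d = 2565.
x_0 = 5^2565 mod 41041 = 38303.
x_1 = 38303^2 mod 41041 = 27182.
x_2 = 27182^2 mod 41041 = 1.
x_3 = 1^2 mod 41041 = 1.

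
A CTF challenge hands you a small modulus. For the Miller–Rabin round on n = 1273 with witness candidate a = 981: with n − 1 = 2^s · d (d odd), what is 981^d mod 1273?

n − 1 = 1272 = 2^3 · 159, so s = 3 and d = 159.
981^159 mod 1273 = 1063.

1063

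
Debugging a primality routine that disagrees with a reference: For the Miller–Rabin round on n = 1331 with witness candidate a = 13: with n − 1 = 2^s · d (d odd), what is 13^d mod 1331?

n − 1 = 1330 = 2^1 · 665, so s = 1 and d = 665.
By repeated squaring, 13^665 ≡ 670 (mod 1331).

670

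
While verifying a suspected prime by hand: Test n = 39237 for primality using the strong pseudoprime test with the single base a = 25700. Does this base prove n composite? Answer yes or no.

n − 1 = 39236 = 2^2 · 9809, so s = 2 and d = 9809.
Repeated squaring mod 39237: 25700^1 ≡ 25700, 25700^2 ≡ 13579, 25700^4 ≡ 14578, 25700^8 ≡ 10492, 25700^16 ≡ 22279, 25700^32 ≡ 5791, 25700^64 ≡ 27283, 25700^128 ≡ 36199, 25700^256 ≡ 8749, 25700^512 ≡ 32851, 25700^1024 ≡ 13753, 25700^2048 ≡ 22669, 25700^4096 ≡ 35809, 25700^8192 ≡ 19321.
9809 = 8192 + 1024 + 512 + 64 + 16 + 1, so 25700^9809 ≡ 19321·13753·32851·27283·22279·25700 ≡ 7736 (mod 39237).
x_0 = 25700^9809 mod 39237 = 7736.
x_0 is neither 1 nor 39236, so continue squaring.
x_1 = 7736^2 mod 39237 = 9271.
Reached i = s−1 = 1 without hitting −1: 25700 is a Miller–Rabin witness and 39237 is composite.

yes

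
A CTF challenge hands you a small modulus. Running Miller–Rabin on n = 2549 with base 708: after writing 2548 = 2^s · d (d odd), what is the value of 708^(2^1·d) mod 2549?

2548

n − 1 = 2548 = 2^2 · 637, so s = 2 and d = 637.
Repeated squaring mod 2549: 708^1 ≡ 708, 708^2 ≡ 1660, 708^4 ≡ 131, 708^8 ≡ 1867, 708^16 ≡ 1206, 708^32 ≡ 1506, 708^64 ≡ 1975, 708^128 ≡ 655, 708^256 ≡ 793, 708^512 ≡ 1795.
637 = 512 + 64 + 32 + 16 + 8 + 4 + 1, so 708^637 ≡ 1795·1975·1506·1206·1867·131·708 ≡ 2192 (mod 2549).
x_0 = 2192.
x_1 = 2192^2 mod 2549 = 2548.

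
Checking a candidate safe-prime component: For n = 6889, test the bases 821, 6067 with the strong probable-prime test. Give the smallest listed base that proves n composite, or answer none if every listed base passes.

n − 1 = 6888 = 2^3 · 861, so s = 3 and d = 861.
Base 821: x_0 = 821^861 mod 6889 = 6888. x_0 = 6888 ≡ −1, so 821 is not a witness.
Base 6067: x_0 = 6067^861 mod 6889 = 6888. x_0 = 6888 ≡ −1, so 6067 is not a witness.
No listed base is a witness for 6889.

none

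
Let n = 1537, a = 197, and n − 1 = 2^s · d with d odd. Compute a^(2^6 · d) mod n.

770

n − 1 = 1536 = 2^9 · 3, so s = 9 and d = 3.
x_0 = 197^3 mod 1537 = 335.
x_1 = 335^2 mod 1537 = 24.
x_2 = 24^2 mod 1537 = 576.
x_3 = 576^2 mod 1537 = 1321.
x_4 = 1321^2 mod 1537 = 546.
x_5 = 546^2 mod 1537 = 1475.
x_6 = 1475^2 mod 1537 = 770.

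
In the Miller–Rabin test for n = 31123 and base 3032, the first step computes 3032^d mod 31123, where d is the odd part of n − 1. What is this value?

n − 1 = 31122 = 2^1 · 15561, so s = 1 and d = 15561.
3032^15561 mod 31123 = 1.

1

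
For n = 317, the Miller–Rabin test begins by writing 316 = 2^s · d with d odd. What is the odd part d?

Halving: 316 → 158 → 79; 79 is odd.
So 316 = 2^2 · 79.

79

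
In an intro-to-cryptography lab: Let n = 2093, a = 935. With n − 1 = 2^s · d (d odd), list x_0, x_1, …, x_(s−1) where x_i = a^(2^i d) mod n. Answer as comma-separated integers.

1390, 261

n − 1 = 2092 = 2^2 · 523, so s = 2 and d = 523.
x_0 = 935^523 mod 2093 = 1390.
x_1 = 1390^2 mod 2093 = 261.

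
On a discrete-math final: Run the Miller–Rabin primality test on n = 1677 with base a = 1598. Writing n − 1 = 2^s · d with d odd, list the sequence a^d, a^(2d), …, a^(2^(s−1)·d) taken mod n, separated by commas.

n − 1 = 1676 = 2^2 · 419, so s = 2 and d = 419.
x_0 = 1598^419 mod 1677 = 467.
x_1 = 467^2 mod 1677 = 79.

467, 79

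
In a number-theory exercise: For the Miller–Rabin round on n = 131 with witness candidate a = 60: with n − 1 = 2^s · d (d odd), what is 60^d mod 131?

1

n − 1 = 130 = 2^1 · 65, so s = 1 and d = 65.
60^65 mod 131 = 1.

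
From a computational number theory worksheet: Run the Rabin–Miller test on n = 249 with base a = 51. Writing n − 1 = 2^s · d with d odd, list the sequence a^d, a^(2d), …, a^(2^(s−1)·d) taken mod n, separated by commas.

243, 36, 51

n − 1 = 248 = 2^3 · 31, so s = 3 and d = 31.
x_0 = 51^31 mod 249 = 243.
x_1 = 243^2 mod 249 = 36.
x_2 = 36^2 mod 249 = 51.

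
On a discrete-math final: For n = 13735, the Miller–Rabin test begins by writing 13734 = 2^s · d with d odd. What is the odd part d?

Halving: 13734 → 6867; 6867 is odd.
So 13734 = 2^1 · 6867.

6867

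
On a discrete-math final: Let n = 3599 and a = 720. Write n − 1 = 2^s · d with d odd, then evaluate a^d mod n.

2018

n − 1 = 3598 = 2^1 · 1799, so s = 1 and d = 1799.
Repeated squaring mod 3599: 720^1 ≡ 720, 720^2 ≡ 144, 720^4 ≡ 2741, 720^8 ≡ 1968, 720^16 ≡ 500, 720^32 ≡ 1669, 720^64 ≡ 3534, 720^128 ≡ 626, 720^256 ≡ 3184, 720^512 ≡ 3072, 720^1024 ≡ 606.
1799 = 1024 + 512 + 256 + 4 + 2 + 1, so 720^1799 ≡ 606·3072·3184·2741·144·720 ≡ 2018 (mod 3599).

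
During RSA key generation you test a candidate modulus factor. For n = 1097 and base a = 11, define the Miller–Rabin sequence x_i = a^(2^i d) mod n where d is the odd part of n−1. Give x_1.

n − 1 = 1096 = 2^3 · 137, so s = 3 and d = 137.
x_0 = 11^137 mod 1097 = 79.
x_1 = 79^2 mod 1097 = 756.

756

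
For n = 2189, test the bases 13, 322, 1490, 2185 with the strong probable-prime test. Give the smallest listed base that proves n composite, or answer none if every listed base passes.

n − 1 = 2188 = 2^2 · 547, so s = 2 and d = 547.
Base 13: x_0 = 13^547 mod 2189 = 1316. x_0 is neither 1 nor 2188, so continue squaring. x_1 = 1316^2 mod 2189 = 357. Reached i = s−1 = 1 without hitting −1: 13 is a Miller–Rabin witness and 2189 is composite.
Base 322: x_0 = 322^547 mod 2189 = 779. x_0 is neither 1 nor 2188, so continue squaring. x_1 = 779^2 mod 2189 = 488. Reached i = s−1 = 1 without hitting −1: 322 is a Miller–Rabin witness and 2189 is composite.
Base 1490: x_0 = 1490^547 mod 2189 = 1367. x_0 is neither 1 nor 2188, so continue squaring. x_1 = 1367^2 mod 2189 = 1472. Reached i = s−1 = 1 without hitting −1: 1490 is a Miller–Rabin witness and 2189 is composite.
Base 2185: x_0 = 2185^547 mod 2189 = 963. x_0 is neither 1 nor 2188, so continue squaring. x_1 = 963^2 mod 2189 = 1422. Reached i = s−1 = 1 without hitting −1: 2185 is a Miller–Rabin witness and 2189 is composite.
The smallest witness among the given bases is 13.

13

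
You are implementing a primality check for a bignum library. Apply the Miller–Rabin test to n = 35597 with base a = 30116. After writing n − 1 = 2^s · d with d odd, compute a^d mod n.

1

n − 1 = 35596 = 2^2 · 8899, so s = 2 and d = 8899.
30116^8899 mod 35597 = 1.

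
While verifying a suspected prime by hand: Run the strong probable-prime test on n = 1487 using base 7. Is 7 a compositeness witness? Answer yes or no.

no

n − 1 = 1486 = 2^1 · 743, so s = 1 and d = 743.
x_0 = 7^743 mod 1487 = 1.
x_0 = 1, so 7 is not a witness.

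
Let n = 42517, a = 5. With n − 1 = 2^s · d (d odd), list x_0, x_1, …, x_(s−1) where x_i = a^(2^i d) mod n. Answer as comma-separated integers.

42361, 24336

n − 1 = 42516 = 2^2 · 10629, so s = 2 and d = 10629.
x_0 = 5^10629 mod 42517 = 42361.
x_1 = 42361^2 mod 42517 = 24336.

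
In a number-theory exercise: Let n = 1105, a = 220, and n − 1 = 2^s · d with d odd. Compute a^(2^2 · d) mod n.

885

n − 1 = 1104 = 2^4 · 69, so s = 4 and d = 69.
x_0 = 220^69 mod 1105 = 220.
x_1 = 220^2 mod 1105 = 885.
x_2 = 885^2 mod 1105 = 885.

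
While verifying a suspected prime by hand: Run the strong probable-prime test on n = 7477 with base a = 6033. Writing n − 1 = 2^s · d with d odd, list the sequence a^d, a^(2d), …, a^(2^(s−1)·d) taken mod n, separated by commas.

7476, 1

n − 1 = 7476 = 2^2 · 1869, so s = 2 and d = 1869.
x_0 = 6033^1869 mod 7477 = 7476.
x_1 = 7476^2 mod 7477 = 1.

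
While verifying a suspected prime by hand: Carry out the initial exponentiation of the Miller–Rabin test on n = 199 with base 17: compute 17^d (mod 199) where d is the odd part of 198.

n − 1 = 198 = 2^1 · 99, so s = 1 and d = 99.
Repeated squaring mod 199: 17^1 ≡ 17, 17^2 ≡ 90, 17^4 ≡ 140, 17^8 ≡ 98, 17^16 ≡ 52, 17^32 ≡ 117, 17^64 ≡ 157.
99 = 64 + 32 + 2 + 1, so 17^99 ≡ 157·117·90·17 ≡ 198 (mod 199).

198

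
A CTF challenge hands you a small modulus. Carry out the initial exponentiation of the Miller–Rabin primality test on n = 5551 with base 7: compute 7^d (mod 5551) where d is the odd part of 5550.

n − 1 = 5550 = 2^1 · 2775, so s = 1 and d = 2775.
7^2775 mod 5551 = 5257.

5257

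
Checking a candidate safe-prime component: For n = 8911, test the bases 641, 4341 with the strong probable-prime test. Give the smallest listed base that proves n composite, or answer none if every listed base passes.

641

n − 1 = 8910 = 2^1 · 4455, so s = 1 and d = 4455.
Base 641: x_0 = 641^4455 mod 8911 = 6364. x_0 ∉ {1, 8910} and s = 1, so 641 is a Miller–Rabin witness and 8911 is composite.
Base 4341: x_0 = 4341^4455 mod 8911 = 267. x_0 ∉ {1, 8910} and s = 1, so 4341 is a Miller–Rabin witness and 8911 is composite.
The smallest witness among the given bases is 641.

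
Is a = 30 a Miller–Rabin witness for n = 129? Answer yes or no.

yes

n − 1 = 128 = 2^7 · 1, so s = 7 and d = 1.
x_0 = 30^1 mod 129 = 30.
x_0 is neither 1 nor 128, so continue squaring.
x_1 = 30^2 mod 129 = 126.
x_2 = 126^2 mod 129 = 9.
x_3 = 9^2 mod 129 = 81.
x_4 = 81^2 mod 129 = 111.
x_5 = 111^2 mod 129 = 66.
x_6 = 66^2 mod 129 = 99.
Reached i = s−1 = 6 without hitting −1: 30 is a Miller–Rabin witness and 129 is composite.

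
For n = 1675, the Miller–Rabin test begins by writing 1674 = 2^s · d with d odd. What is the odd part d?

Halving: 1674 → 837; 837 is odd.
So 1674 = 2^1 · 837.

837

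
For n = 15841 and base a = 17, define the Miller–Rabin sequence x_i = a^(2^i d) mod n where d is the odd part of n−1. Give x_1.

3039

n − 1 = 15840 = 2^5 · 495, so s = 5 and d = 495.
x_0 = 17^495 mod 15841 = 10198.
x_1 = 10198^2 mod 15841 = 3039.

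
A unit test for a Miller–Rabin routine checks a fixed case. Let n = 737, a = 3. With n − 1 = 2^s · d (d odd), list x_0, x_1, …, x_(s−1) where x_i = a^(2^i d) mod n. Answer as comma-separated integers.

n − 1 = 736 = 2^5 · 23, so s = 5 and d = 23.
x_0 = 3^23 mod 737 = 137.
x_1 = 137^2 mod 737 = 344.
x_2 = 344^2 mod 737 = 416.
x_3 = 416^2 mod 737 = 598.
x_4 = 598^2 mod 737 = 159.

137, 344, 416, 598, 159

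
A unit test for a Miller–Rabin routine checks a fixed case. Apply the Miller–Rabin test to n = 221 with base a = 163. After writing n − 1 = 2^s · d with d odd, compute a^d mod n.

175

n − 1 = 220 = 2^2 · 55, so s = 2 and d = 55.
Repeated squaring mod 221: 163^1 ≡ 163, 163^2 ≡ 49, 163^4 ≡ 191, 163^8 ≡ 16, 163^16 ≡ 35, 163^32 ≡ 120.
55 = 32 + 16 + 4 + 2 + 1, so 163^55 ≡ 120·35·191·49·163 ≡ 175 (mod 221).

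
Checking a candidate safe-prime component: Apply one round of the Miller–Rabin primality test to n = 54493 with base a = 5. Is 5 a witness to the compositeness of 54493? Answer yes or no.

no

n − 1 = 54492 = 2^2 · 13623, so s = 2 and d = 13623.
x_0 = 5^13623 mod 54493 = 5125.
x_0 is neither 1 nor 54492, so continue squaring.
x_1 = 5125^2 mod 54493 = 54492.
x_1 ≡ −1, so 5 is not a witness.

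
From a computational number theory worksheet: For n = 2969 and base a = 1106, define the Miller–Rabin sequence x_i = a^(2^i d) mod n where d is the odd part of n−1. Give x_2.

n − 1 = 2968 = 2^3 · 371, so s = 3 and d = 371.
Repeated squaring mod 2969: 1106^1 ≡ 1106, 1106^2 ≡ 8, 1106^4 ≡ 64, 1106^8 ≡ 1127, 1106^16 ≡ 2366, 1106^32 ≡ 1391, 1106^64 ≡ 2062, 1106^128 ≡ 236, 1106^256 ≡ 2254.
371 = 256 + 64 + 32 + 16 + 2 + 1, so 1106^371 ≡ 2254·2062·1391·2366·8·1106 ≡ 2968 (mod 2969).
x_0 = 2968.
x_1 = 2968^2 mod 2969 = 1.
x_2 = 1^2 mod 2969 = 1.

1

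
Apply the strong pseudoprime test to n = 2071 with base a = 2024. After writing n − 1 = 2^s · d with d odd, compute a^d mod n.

1785

n − 1 = 2070 = 2^1 · 1035, so s = 1 and d = 1035.
2024^1035 mod 2071 = 1785.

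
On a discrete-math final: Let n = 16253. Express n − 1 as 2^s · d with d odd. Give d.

4063

Halving: 16252 → 8126 → 4063; 4063 is odd.
So 16252 = 2^2 · 4063.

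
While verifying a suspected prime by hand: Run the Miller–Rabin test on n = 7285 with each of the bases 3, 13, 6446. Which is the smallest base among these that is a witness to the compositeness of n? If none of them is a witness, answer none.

n − 1 = 7284 = 2^2 · 1821, so s = 2 and d = 1821.
Base 3: x_0 = 3^1821 mod 7285 = 5533. x_0 is neither 1 nor 7284, so continue squaring. x_1 = 5533^2 mod 7285 = 2519. Reached i = s−1 = 1 without hitting −1: 3 is a Miller–Rabin witness and 7285 is composite.
Base 13: x_0 = 13^1821 mod 7285 = 5843. x_0 is neither 1 nor 7284, so continue squaring. x_1 = 5843^2 mod 7285 = 3139. Reached i = s−1 = 1 without hitting −1: 13 is a Miller–Rabin witness and 7285 is composite.
Base 6446: x_0 = 6446^1821 mod 7285 = 3811. x_0 is neither 1 nor 7284, so continue squaring. x_1 = 3811^2 mod 7285 = 4716. Reached i = s−1 = 1 without hitting −1: 6446 is a Miller–Rabin witness and 7285 is composite.
The smallest witness among the given bases is 3.

3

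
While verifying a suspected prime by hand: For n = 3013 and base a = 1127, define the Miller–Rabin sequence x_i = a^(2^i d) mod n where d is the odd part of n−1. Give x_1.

2921

n − 1 = 3012 = 2^2 · 753, so s = 2 and d = 753.
Repeated squaring mod 3013: 1127^1 ≡ 1127, 1127^2 ≡ 1656, 1127^4 ≡ 506, 1127^8 ≡ 2944, 1127^16 ≡ 1748, 1127^32 ≡ 322, 1127^64 ≡ 1242, 1127^128 ≡ 2921, 1127^256 ≡ 2438, 1127^512 ≡ 2208.
753 = 512 + 128 + 64 + 32 + 16 + 1, so 1127^753 ≡ 2208·2921·1242·322·1748·1127 ≡ 1771 (mod 3013).
x_0 = 1771.
x_1 = 1771^2 mod 3013 = 2921.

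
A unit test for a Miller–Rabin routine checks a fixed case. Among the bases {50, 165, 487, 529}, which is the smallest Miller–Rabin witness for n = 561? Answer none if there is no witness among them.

n − 1 = 560 = 2^4 · 35, so s = 4 and d = 35.
Base 50: x_0 = 50^35 mod 561 = 560. x_0 = 560 ≡ −1, so 50 is not a witness.
Base 165: x_0 = 165^35 mod 561 = 198. x_0 is neither 1 nor 560, so continue squaring. x_1 = 198^2 mod 561 = 495. x_2 = 495^2 mod 561 = 429. x_3 = 429^2 mod 561 = 33. Reached i = s−1 = 3 without hitting −1: 165 is a Miller–Rabin witness and 561 is composite.
Base 487: x_0 = 487^35 mod 561 = 430. x_0 is neither 1 nor 560, so continue squaring. x_1 = 430^2 mod 561 = 331. x_2 = 331^2 mod 561 = 166. x_3 = 166^2 mod 561 = 67. Reached i = s−1 = 3 without hitting −1: 487 is a Miller–Rabin witness and 561 is composite.
Base 529: x_0 = 529^35 mod 561 = 331. x_0 is neither 1 nor 560, so continue squaring. x_1 = 331^2 mod 561 = 166. x_2 = 166^2 mod 561 = 67. x_3 = 67^2 mod 561 = 1. x_3 = 1 but x_2 ≠ ±1, a nontrivial square root of 1 — 529 is a witness and 561 is composite.
The smallest witness among the given bases is 165.

165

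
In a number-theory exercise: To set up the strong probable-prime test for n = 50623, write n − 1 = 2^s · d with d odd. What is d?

25311

Halving: 50622 → 25311; 25311 is odd.
So 50622 = 2^1 · 25311.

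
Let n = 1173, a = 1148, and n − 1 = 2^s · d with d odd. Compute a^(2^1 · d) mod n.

1135

n − 1 = 1172 = 2^2 · 293, so s = 2 and d = 293.
x_0 = 1148^293 mod 1173 = 263.
x_1 = 263^2 mod 1173 = 1135.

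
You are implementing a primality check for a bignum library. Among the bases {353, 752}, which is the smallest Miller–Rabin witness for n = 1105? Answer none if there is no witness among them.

none

n − 1 = 1104 = 2^4 · 69, so s = 4 and d = 69.
Base 353: x_0 = 353^69 mod 1105 = 863. x_0 is neither 1 nor 1104, so continue squaring. x_1 = 863^2 mod 1105 = 1104. x_1 ≡ −1, so 353 is not a witness.
Base 752: x_0 = 752^69 mod 1105 = 242. x_0 is neither 1 nor 1104, so continue squaring. x_1 = 242^2 mod 1105 = 1104. x_1 ≡ −1, so 752 is not a witness.
No listed base is a witness for 1105.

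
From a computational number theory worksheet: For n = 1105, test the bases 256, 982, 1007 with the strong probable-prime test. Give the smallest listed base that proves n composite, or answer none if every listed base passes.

n − 1 = 1104 = 2^4 · 69, so s = 4 and d = 69.
Base 256: x_0 = 256^69 mod 1105 = 1. x_0 = 1, so 256 is not a witness.
Base 982: x_0 = 982^69 mod 1105 = 47. x_0 is neither 1 nor 1104, so continue squaring. x_1 = 47^2 mod 1105 = 1104. x_1 ≡ −1, so 982 is not a witness.
Base 1007: x_0 = 1007^69 mod 1105 = 837. x_0 is neither 1 nor 1104, so continue squaring. x_1 = 837^2 mod 1105 = 1104. x_1 ≡ −1, so 1007 is not a witness.
No listed base is a witness for 1105.

none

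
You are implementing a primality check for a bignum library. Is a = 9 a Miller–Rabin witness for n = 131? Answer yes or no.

n − 1 = 130 = 2^1 · 65, so s = 1 and d = 65.
By repeated squaring, 9^65 ≡ 1 (mod 131).
x_0 = 9^65 mod 131 = 1.
x_0 = 1, so 9 is not a witness.

no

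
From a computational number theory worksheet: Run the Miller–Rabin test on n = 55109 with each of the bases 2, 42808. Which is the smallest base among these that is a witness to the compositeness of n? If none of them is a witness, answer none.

n − 1 = 55108 = 2^2 · 13777, so s = 2 and d = 13777.
Base 2: x_0 = 2^13777 mod 55109 = 22283. x_0 is neither 1 nor 55108, so continue squaring. x_1 = 22283^2 mod 55109 = 55108. x_1 ≡ −1, so 2 is not a witness.
Base 42808: x_0 = 42808^13777 mod 55109 = 55108. x_0 = 55108 ≡ −1, so 42808 is not a witness.
No listed base is a witness for 55109.

none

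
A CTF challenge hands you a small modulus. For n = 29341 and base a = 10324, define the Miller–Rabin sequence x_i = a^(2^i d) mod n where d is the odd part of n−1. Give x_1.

6772

n − 1 = 29340 = 2^2 · 7335, so s = 2 and d = 7335.
Repeated squaring mod 29341: 10324^1 ≡ 10324, 10324^2 ≡ 18464, 10324^4 ≡ 6217, 10324^8 ≡ 8992, 10324^16 ≡ 21609, 10324^32 ≡ 16207, 10324^64 ≡ 6217, 10324^128 ≡ 8992, 10324^256 ≡ 21609, 10324^512 ≡ 16207, 10324^1024 ≡ 6217, 10324^2048 ≡ 8992, 10324^4096 ≡ 21609.
7335 = 4096 + 2048 + 1024 + 128 + 32 + 4 + 2 + 1, so 10324^7335 ≡ 21609·8992·6217·8992·16207·6217·18464·10324 ≡ 20314 (mod 29341).
x_0 = 20314.
x_1 = 20314^2 mod 29341 = 6772.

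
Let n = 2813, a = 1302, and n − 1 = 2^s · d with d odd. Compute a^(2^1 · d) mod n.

n − 1 = 2812 = 2^2 · 703, so s = 2 and d = 703.
By repeated squaring, 1302^703 ≡ 60 (mod 2813).
x_0 = 60.
x_1 = 60^2 mod 2813 = 787.

787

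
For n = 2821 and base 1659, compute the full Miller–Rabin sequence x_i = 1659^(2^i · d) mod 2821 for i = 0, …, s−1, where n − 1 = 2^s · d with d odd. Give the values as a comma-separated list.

931, 714

n − 1 = 2820 = 2^2 · 705, so s = 2 and d = 705.
x_0 = 1659^705 mod 2821 = 931.
x_1 = 931^2 mod 2821 = 714.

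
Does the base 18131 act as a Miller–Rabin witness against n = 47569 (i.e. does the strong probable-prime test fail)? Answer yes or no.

no

n − 1 = 47568 = 2^4 · 2973, so s = 4 and d = 2973.
x_0 = 18131^2973 mod 47569 = 17292.
x_0 is neither 1 nor 47568, so continue squaring.
x_1 = 17292^2 mod 47569 = 42099.
x_2 = 42099^2 mod 47569 = 47568.
x_2 ≡ −1, so 18131 is not a witness.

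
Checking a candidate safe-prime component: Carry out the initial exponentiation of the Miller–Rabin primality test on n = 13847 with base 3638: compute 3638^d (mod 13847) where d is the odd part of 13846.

n − 1 = 13846 = 2^1 · 6923, so s = 1 and d = 6923.
3638^6923 mod 13847 = 11944.

11944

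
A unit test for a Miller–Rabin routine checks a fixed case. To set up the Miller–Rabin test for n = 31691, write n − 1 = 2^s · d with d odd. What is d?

Halving: 31690 → 15845; 15845 is odd.
So 31690 = 2^1 · 15845.

15845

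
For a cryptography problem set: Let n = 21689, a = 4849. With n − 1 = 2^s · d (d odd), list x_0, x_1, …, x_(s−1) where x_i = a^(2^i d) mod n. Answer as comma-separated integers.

5600, 19395, 13698

n − 1 = 21688 = 2^3 · 2711, so s = 3 and d = 2711.
x_0 = 4849^2711 mod 21689 = 5600.
x_1 = 5600^2 mod 21689 = 19395.
x_2 = 19395^2 mod 21689 = 13698.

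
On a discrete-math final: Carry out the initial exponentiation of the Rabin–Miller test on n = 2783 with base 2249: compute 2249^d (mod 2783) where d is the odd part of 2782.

1820

n − 1 = 2782 = 2^1 · 1391, so s = 1 and d = 1391.
2249^1391 mod 2783 = 1820.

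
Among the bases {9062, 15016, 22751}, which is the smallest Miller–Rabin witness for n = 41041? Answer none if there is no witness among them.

n − 1 = 41040 = 2^4 · 2565, so s = 4 and d = 2565.
Base 9062: x_0 = 9062^2565 mod 41041 = 1. x_0 = 1, so 9062 is not a witness.
Base 15016: x_0 = 15016^2565 mod 41041 = 1. x_0 = 1, so 15016 is not a witness.
Base 22751: x_0 = 22751^2565 mod 41041 = 1. x_0 = 1, so 22751 is not a witness.
No listed base is a witness for 41041.

none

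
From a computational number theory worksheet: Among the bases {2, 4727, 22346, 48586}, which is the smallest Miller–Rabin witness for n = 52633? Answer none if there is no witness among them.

n − 1 = 52632 = 2^3 · 6579, so s = 3 and d = 6579.
Base 2: x_0 = 2^6579 mod 52633 = 1. x_0 = 1, so 2 is not a witness.
Base 4727: x_0 = 4727^6579 mod 52633 = 1. x_0 = 1, so 4727 is not a witness.
Base 22346: x_0 = 22346^6579 mod 52633 = 1. x_0 = 1, so 22346 is not a witness.
Base 48586: x_0 = 48586^6579 mod 52633 = 52632. x_0 = 52632 ≡ −1, so 48586 is not a witness.
No listed base is a witness for 52633.

none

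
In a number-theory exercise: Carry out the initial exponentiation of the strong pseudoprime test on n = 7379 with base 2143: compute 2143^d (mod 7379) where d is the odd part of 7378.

2753

n − 1 = 7378 = 2^1 · 3689, so s = 1 and d = 3689.
2143^3689 mod 7379 = 2753.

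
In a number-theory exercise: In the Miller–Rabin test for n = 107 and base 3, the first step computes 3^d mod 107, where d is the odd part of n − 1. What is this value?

1

n − 1 = 106 = 2^1 · 53, so s = 1 and d = 53.
By repeated squaring, 3^53 ≡ 1 (mod 107).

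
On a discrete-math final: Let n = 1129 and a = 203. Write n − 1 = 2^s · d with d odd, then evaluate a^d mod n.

n − 1 = 1128 = 2^3 · 141, so s = 3 and d = 141.
203^141 mod 1129 = 1098.

1098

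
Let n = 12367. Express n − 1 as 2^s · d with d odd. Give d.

Halving: 12366 → 6183; 6183 is odd.
So 12366 = 2^1 · 6183.

6183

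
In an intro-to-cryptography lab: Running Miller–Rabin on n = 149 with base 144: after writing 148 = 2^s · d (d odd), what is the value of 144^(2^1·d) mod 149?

n − 1 = 148 = 2^2 · 37, so s = 2 and d = 37.
x_0 = 144^37 mod 149 = 148.
x_1 = 148^2 mod 149 = 1.

1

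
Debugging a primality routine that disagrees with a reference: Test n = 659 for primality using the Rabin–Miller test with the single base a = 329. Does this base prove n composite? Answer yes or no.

no

n − 1 = 658 = 2^1 · 329, so s = 1 and d = 329.
Repeated squaring mod 659: 329^1 ≡ 329, 329^2 ≡ 165, 329^4 ≡ 206, 329^8 ≡ 260, 329^16 ≡ 382, 329^32 ≡ 285, 329^64 ≡ 168, 329^128 ≡ 546, 329^256 ≡ 248.
329 = 256 + 64 + 8 + 1, so 329^329 ≡ 248·168·260·329 ≡ 1 (mod 659).
x_0 = 329^329 mod 659 = 1.
x_0 = 1, so 329 is not a witness.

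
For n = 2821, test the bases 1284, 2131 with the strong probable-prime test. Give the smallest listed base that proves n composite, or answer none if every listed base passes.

none

n − 1 = 2820 = 2^2 · 705, so s = 2 and d = 705.
Base 1284: x_0 = 1284^705 mod 2821 = 2820. x_0 = 2820 ≡ −1, so 1284 is not a witness.
Base 2131: x_0 = 2131^705 mod 2821 = 2820. x_0 = 2820 ≡ −1, so 2131 is not a witness.
No listed base is a witness for 2821.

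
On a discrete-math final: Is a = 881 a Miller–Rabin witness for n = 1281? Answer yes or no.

n − 1 = 1280 = 2^8 · 5, so s = 8 and d = 5.
Repeated squaring mod 1281: 881^1 ≡ 881, 881^2 ≡ 1156, 881^4 ≡ 253.
5 = 4 + 1, so 881^5 ≡ 253·881 ≡ 1280 (mod 1281).
x_0 = 881^5 mod 1281 = 1280.
x_0 = 1280 ≡ −1, so 881 is not a witness.

no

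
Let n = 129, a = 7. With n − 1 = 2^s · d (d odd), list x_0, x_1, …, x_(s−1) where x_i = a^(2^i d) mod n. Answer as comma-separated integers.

n − 1 = 128 = 2^7 · 1, so s = 7 and d = 1.
x_0 = 7^1 mod 129 = 7.
x_1 = 7^2 mod 129 = 49.
x_2 = 49^2 mod 129 = 79.
x_3 = 79^2 mod 129 = 49.
x_4 = 49^2 mod 129 = 79.
x_5 = 79^2 mod 129 = 49.
x_6 = 49^2 mod 129 = 79.

7, 49, 79, 49, 79, 49, 79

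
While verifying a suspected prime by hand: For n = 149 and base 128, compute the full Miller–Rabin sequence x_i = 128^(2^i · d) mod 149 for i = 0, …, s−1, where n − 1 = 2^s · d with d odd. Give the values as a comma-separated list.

44, 148

n − 1 = 148 = 2^2 · 37, so s = 2 and d = 37.
x_0 = 128^37 mod 149 = 44.
x_1 = 44^2 mod 149 = 148.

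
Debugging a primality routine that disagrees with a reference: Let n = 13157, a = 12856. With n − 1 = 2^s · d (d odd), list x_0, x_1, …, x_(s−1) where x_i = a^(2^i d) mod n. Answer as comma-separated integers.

n − 1 = 13156 = 2^2 · 3289, so s = 2 and d = 3289.
x_0 = 12856^3289 mod 13157 = 346.
x_1 = 346^2 mod 13157 = 1303.

346, 1303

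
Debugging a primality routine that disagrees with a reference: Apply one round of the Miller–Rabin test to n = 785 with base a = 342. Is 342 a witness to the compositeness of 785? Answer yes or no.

n − 1 = 784 = 2^4 · 49, so s = 4 and d = 49.
By repeated squaring, 342^49 ≡ 342 (mod 785).
x_0 = 342^49 mod 785 = 342.
x_0 is neither 1 nor 784, so continue squaring.
x_1 = 342^2 mod 785 = 784.
x_1 ≡ −1, so 342 is not a witness.

no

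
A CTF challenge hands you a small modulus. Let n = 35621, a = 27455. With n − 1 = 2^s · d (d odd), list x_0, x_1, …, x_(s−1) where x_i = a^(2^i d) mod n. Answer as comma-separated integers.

n − 1 = 35620 = 2^2 · 8905, so s = 2 and d = 8905.
x_0 = 27455^8905 mod 35621 = 30412.
x_1 = 30412^2 mod 35621 = 26100.

30412, 26100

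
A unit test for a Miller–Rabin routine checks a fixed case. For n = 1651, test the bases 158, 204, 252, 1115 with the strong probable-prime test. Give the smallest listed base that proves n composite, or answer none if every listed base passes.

158

n − 1 = 1650 = 2^1 · 825, so s = 1 and d = 825.
Base 158: x_0 = 158^825 mod 1651 = 122. x_0 ∉ {1, 1650} and s = 1, so 158 is a Miller–Rabin witness and 1651 is composite.
Base 204: x_0 = 204^825 mod 1651 = 1262. x_0 ∉ {1, 1650} and s = 1, so 204 is a Miller–Rabin witness and 1651 is composite.
Base 252: x_0 = 252^825 mod 1651 = 317. x_0 ∉ {1, 1650} and s = 1, so 252 is a Miller–Rabin witness and 1651 is composite.
Base 1115: x_0 = 1115^825 mod 1651 = 1377. x_0 ∉ {1, 1650} and s = 1, so 1115 is a Miller–Rabin witness and 1651 is composite.
The smallest witness among the given bases is 158.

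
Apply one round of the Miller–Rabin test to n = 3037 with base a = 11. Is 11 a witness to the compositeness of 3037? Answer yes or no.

no

n − 1 = 3036 = 2^2 · 759, so s = 2 and d = 759.
x_0 = 11^759 mod 3037 = 1.
x_0 = 1, so 11 is not a witness.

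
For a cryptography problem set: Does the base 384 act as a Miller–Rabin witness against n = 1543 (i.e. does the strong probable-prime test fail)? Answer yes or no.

n − 1 = 1542 = 2^1 · 771, so s = 1 and d = 771.
x_0 = 384^771 mod 1543 = 1542.
x_0 = 1542 ≡ −1, so 384 is not a witness.

no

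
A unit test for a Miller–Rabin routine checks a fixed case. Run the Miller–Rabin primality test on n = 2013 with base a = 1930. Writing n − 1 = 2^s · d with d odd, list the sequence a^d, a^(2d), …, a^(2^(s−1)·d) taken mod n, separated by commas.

n − 1 = 2012 = 2^2 · 503, so s = 2 and d = 503.
x_0 = 1930^503 mod 2013 = 598.
x_1 = 598^2 mod 2013 = 1303.

598, 1303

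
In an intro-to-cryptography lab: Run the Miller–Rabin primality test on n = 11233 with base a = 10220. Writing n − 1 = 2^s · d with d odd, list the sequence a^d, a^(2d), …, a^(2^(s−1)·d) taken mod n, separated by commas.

4657, 7959, 2794, 10734, 1875

n − 1 = 11232 = 2^5 · 351, so s = 5 and d = 351.
x_0 = 10220^351 mod 11233 = 4657.
x_1 = 4657^2 mod 11233 = 7959.
x_2 = 7959^2 mod 11233 = 2794.
x_3 = 2794^2 mod 11233 = 10734.
x_4 = 10734^2 mod 11233 = 1875.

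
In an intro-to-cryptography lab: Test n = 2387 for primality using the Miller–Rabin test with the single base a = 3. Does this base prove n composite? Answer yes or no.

yes

n − 1 = 2386 = 2^1 · 1193, so s = 1 and d = 1193.
By repeated squaring, 3^1193 ≡ 1468 (mod 2387).
x_0 = 3^1193 mod 2387 = 1468.
x_0 ∉ {1, 2386} and s = 1, so 3 is a Miller–Rabin witness and 2387 is composite.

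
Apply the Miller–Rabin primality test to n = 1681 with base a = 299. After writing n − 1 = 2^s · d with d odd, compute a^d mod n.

n − 1 = 1680 = 2^4 · 105, so s = 4 and d = 105.
Repeated squaring mod 1681: 299^1 ≡ 299, 299^2 ≡ 308, 299^4 ≡ 728, 299^8 ≡ 469, 299^16 ≡ 1431, 299^32 ≡ 303, 299^64 ≡ 1035.
105 = 64 + 32 + 8 + 1, so 299^105 ≡ 1035·303·469·299 ≡ 817 (mod 1681).

817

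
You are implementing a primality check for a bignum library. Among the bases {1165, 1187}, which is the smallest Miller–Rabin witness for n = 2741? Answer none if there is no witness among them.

none

n − 1 = 2740 = 2^2 · 685, so s = 2 and d = 685.
Base 1165: x_0 = 1165^685 mod 2741 = 2740. x_0 = 2740 ≡ −1, so 1165 is not a witness.
Base 1187: x_0 = 1187^685 mod 2741 = 2740. x_0 = 2740 ≡ −1, so 1187 is not a witness.
No listed base is a witness for 2741.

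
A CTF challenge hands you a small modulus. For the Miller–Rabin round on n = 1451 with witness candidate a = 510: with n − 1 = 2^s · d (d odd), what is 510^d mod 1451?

1

n − 1 = 1450 = 2^1 · 725, so s = 1 and d = 725.
510^725 mod 1451 = 1.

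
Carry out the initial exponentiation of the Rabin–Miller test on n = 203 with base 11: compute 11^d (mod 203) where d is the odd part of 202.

177

n − 1 = 202 = 2^1 · 101, so s = 1 and d = 101.
Repeated squaring mod 203: 11^1 ≡ 11, 11^2 ≡ 121, 11^4 ≡ 25, 11^8 ≡ 16, 11^16 ≡ 53, 11^32 ≡ 170, 11^64 ≡ 74.
101 = 64 + 32 + 4 + 1, so 11^101 ≡ 74·170·25·11 ≡ 177 (mod 203).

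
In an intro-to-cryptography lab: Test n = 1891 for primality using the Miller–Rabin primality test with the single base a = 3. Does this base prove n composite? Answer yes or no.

no

n − 1 = 1890 = 2^1 · 945, so s = 1 and d = 945.
Repeated squaring mod 1891: 3^1 ≡ 3, 3^2 ≡ 9, 3^4 ≡ 81, 3^8 ≡ 888, 3^16 ≡ 1888, 3^32 ≡ 9, 3^64 ≡ 81, 3^128 ≡ 888, 3^256 ≡ 1888, 3^512 ≡ 9.
945 = 512 + 256 + 128 + 32 + 16 + 1, so 3^945 ≡ 9·1888·888·9·1888·3 ≡ 1890 (mod 1891).
x_0 = 3^945 mod 1891 = 1890.
x_0 = 1890 ≡ −1, so 3 is not a witness.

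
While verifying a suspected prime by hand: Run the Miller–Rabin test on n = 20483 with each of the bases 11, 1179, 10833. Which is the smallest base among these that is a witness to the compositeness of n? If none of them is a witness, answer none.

none

n − 1 = 20482 = 2^1 · 10241, so s = 1 and d = 10241.
Base 11: x_0 = 11^10241 mod 20483 = 20482. x_0 = 20482 ≡ −1, so 11 is not a witness.
Base 1179: x_0 = 1179^10241 mod 20483 = 1. x_0 = 1, so 1179 is not a witness.
Base 10833: x_0 = 10833^10241 mod 20483 = 1. x_0 = 1, so 10833 is not a witness.
No listed base is a witness for 20483.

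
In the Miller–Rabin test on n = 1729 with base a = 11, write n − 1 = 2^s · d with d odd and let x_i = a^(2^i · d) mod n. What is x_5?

n − 1 = 1728 = 2^6 · 27, so s = 6 and d = 27.
Repeated squaring mod 1729: 11^1 ≡ 11, 11^2 ≡ 121, 11^4 ≡ 809, 11^8 ≡ 919, 11^16 ≡ 809.
27 = 16 + 8 + 2 + 1, so 11^27 ≡ 809·919·121·11 ≡ 1331 (mod 1729).
x_0 = 1331.
x_1 = 1331^2 mod 1729 = 1065.
x_2 = 1065^2 mod 1729 = 1.
x_3 = 1^2 mod 1729 = 1.
x_4 = 1^2 mod 1729 = 1.
x_5 = 1^2 mod 1729 = 1.

1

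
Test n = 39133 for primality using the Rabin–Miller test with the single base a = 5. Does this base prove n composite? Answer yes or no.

no

n − 1 = 39132 = 2^2 · 9783, so s = 2 and d = 9783.
Repeated squaring mod 39133: 5^1 ≡ 5, 5^2 ≡ 25, 5^4 ≡ 625, 5^8 ≡ 38428, 5^16 ≡ 27429, 5^32 ≡ 18116, 5^64 ≡ 20118, 5^128 ≡ 20438, 5^256 ≡ 6202, 5^512 ≡ 36198, 5^1024 ≡ 4965, 5^2048 ≡ 36568, 5^4096 ≡ 4881, 5^8192 ≡ 31297.
9783 = 8192 + 1024 + 512 + 32 + 16 + 4 + 2 + 1, so 5^9783 ≡ 31297·4965·36198·18116·27429·625·25·5 ≡ 2185 (mod 39133).
x_0 = 5^9783 mod 39133 = 2185.
x_0 is neither 1 nor 39132, so continue squaring.
x_1 = 2185^2 mod 39133 = 39132.
x_1 ≡ −1, so 5 is not a witness.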